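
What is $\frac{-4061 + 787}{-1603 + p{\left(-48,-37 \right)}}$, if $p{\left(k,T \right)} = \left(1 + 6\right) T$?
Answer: $\frac{1637}{931} \approx 1.7583$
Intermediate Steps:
$p{\left(k,T \right)} = 7 T$
$\frac{-4061 + 787}{-1603 + p{\left(-48,-37 \right)}} = \frac{-4061 + 787}{-1603 + 7 \left(-37\right)} = - \frac{3274}{-1603 - 259} = - \frac{3274}{-1862} = \left(-3274\right) \left(- \frac{1}{1862}\right) = \frac{1637}{931}$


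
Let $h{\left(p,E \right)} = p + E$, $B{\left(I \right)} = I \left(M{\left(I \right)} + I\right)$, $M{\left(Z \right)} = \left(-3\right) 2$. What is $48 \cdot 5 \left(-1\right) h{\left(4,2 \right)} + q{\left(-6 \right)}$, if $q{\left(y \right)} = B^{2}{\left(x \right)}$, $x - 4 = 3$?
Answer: $-1391$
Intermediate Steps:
$x = 7$ ($x = 4 + 3 = 7$)
$M{\left(Z \right)} = -6$
$B{\left(I \right)} = I \left(-6 + I\right)$
$h{\left(p,E \right)} = E + p$
$q{\left(y \right)} = 49$ ($q{\left(y \right)} = \left(7 \left(-6 + 7\right)\right)^{2} = \left(7 \cdot 1\right)^{2} = 7^{2} = 49$)
$48 \cdot 5 \left(-1\right) h{\left(4,2 \right)} + q{\left(-6 \right)} = 48 \cdot 5 \left(-1\right) \left(2 + 4\right) + 49 = 48 \left(\left(-5\right) 6\right) + 49 = 48 \left(-30\right) + 49 = -1440 + 49 = -1391$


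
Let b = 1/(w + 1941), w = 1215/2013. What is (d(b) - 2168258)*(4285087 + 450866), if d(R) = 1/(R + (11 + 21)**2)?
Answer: -13699401674027984940222/1334084255 ≈ -1.0269e+13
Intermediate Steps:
w = 405/671 (w = 1215*(1/2013) = 405/671 ≈ 0.60358)
b = 671/1302816 (b = 1/(405/671 + 1941) = 1/(1302816/671) = 671/1302816 ≈ 0.00051504)
d(R) = 1/(1024 + R) (d(R) = 1/(R + 32**2) = 1/(R + 1024) = 1/(1024 + R))
(d(b) - 2168258)*(4285087 + 450866) = (1/(1024 + 671/1302816) - 2168258)*(4285087 + 450866) = (1/(1334084255/1302816) - 2168258)*4735953 = (1302816/1334084255 - 2168258)*4735953 = -2892638857274974/1334084255*4735953 = -13699401674027984940222/1334084255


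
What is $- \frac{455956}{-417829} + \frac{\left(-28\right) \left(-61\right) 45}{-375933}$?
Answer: $\frac{46431523336}{52358569819} \approx 0.8868$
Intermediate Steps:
$- \frac{455956}{-417829} + \frac{\left(-28\right) \left(-61\right) 45}{-375933} = \left(-455956\right) \left(- \frac{1}{417829}\right) + 1708 \cdot 45 \left(- \frac{1}{375933}\right) = \frac{455956}{417829} + 76860 \left(- \frac{1}{375933}\right) = \frac{455956}{417829} - \frac{25620}{125311} = \frac{46431523336}{52358569819}$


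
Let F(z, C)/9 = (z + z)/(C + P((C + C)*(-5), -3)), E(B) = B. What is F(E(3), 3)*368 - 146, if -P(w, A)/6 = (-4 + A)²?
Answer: -20786/97 ≈ -214.29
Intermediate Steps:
P(w, A) = -6*(-4 + A)²
F(z, C) = 18*z/(-294 + C) (F(z, C) = 9*((z + z)/(C - 6*(-4 - 3)²)) = 9*((2*z)/(C - 6*(-7)²)) = 9*((2*z)/(C - 6*49)) = 9*((2*z)/(C - 294)) = 9*((2*z)/(-294 + C)) = 9*(2*z/(-294 + C)) = 18*z/(-294 + C))
F(E(3), 3)*368 - 146 = (18*3/(-294 + 3))*368 - 146 = (18*3/(-291))*368 - 146 = (18*3*(-1/291))*368 - 146 = -18/97*368 - 146 = -6624/97 - 146 = -20786/97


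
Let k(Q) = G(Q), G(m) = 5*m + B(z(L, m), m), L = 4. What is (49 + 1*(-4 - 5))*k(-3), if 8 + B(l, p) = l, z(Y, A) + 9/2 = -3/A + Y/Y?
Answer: -1020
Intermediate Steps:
z(Y, A) = -7/2 - 3/A (z(Y, A) = -9/2 + (-3/A + Y/Y) = -9/2 + (-3/A + 1) = -9/2 + (1 - 3/A) = -7/2 - 3/A)
B(l, p) = -8 + l
G(m) = -23/2 - 3/m + 5*m (G(m) = 5*m + (-8 + (-7/2 - 3/m)) = 5*m + (-23/2 - 3/m) = -23/2 - 3/m + 5*m)
k(Q) = -23/2 - 3/Q + 5*Q
(49 + 1*(-4 - 5))*k(-3) = (49 + 1*(-4 - 5))*(-23/2 - 3/(-3) + 5*(-3)) = (49 + 1*(-9))*(-23/2 - 3*(-1/3) - 15) = (49 - 9)*(-23/2 + 1 - 15) = 40*(-51/2) = -1020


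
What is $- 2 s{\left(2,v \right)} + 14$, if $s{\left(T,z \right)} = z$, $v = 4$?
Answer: $6$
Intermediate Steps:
$- 2 s{\left(2,v \right)} + 14 = \left(-2\right) 4 + 14 = -8 + 14 = 6$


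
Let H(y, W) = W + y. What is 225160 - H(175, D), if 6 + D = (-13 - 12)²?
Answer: 224366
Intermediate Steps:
D = 619 (D = -6 + (-13 - 12)² = -6 + (-25)² = -6 + 625 = 619)
225160 - H(175, D) = 225160 - (619 + 175) = 225160 - 1*794 = 225160 - 794 = 224366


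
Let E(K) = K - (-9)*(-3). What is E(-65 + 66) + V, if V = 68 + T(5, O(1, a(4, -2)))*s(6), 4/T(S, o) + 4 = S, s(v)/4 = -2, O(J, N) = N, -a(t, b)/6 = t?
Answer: 10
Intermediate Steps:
a(t, b) = -6*t
s(v) = -8 (s(v) = 4*(-2) = -8)
T(S, o) = 4/(-4 + S)
E(K) = -27 + K (E(K) = K - 1*27 = K - 27 = -27 + K)
V = 36 (V = 68 + (4/(-4 + 5))*(-8) = 68 + (4/1)*(-8) = 68 + (4*1)*(-8) = 68 + 4*(-8) = 68 - 32 = 36)
E(-65 + 66) + V = (-27 + (-65 + 66)) + 36 = (-27 + 1) + 36 = -26 + 36 = 10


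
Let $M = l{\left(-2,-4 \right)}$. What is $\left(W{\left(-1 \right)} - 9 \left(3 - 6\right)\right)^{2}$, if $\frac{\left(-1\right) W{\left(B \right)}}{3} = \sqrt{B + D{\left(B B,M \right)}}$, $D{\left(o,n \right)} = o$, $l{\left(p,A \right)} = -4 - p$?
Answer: $729$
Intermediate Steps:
$M = -2$ ($M = -4 - -2 = -4 + 2 = -2$)
$W{\left(B \right)} = - 3 \sqrt{B + B^{2}}$ ($W{\left(B \right)} = - 3 \sqrt{B + B B} = - 3 \sqrt{B + B^{2}}$)
$\left(W{\left(-1 \right)} - 9 \left(3 - 6\right)\right)^{2} = \left(- 3 \sqrt{- (1 - 1)} - 9 \left(3 - 6\right)\right)^{2} = \left(- 3 \sqrt{\left(-1\right) 0} - -27\right)^{2} = \left(- 3 \sqrt{0} + 27\right)^{2} = \left(\left(-3\right) 0 + 27\right)^{2} = \left(0 + 27\right)^{2} = 27^{2} = 729$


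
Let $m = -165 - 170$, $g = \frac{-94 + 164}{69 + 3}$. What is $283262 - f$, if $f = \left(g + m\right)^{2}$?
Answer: $\frac{222506927}{1296} \approx 1.7169 \cdot 10^{5}$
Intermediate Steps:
$g = \frac{35}{36}$ ($g = \frac{70}{72} = 70 \cdot \frac{1}{72} = \frac{35}{36} \approx 0.97222$)
$m = -335$ ($m = -165 - 170 = -335$)
$f = \frac{144600625}{1296}$ ($f = \left(\frac{35}{36} - 335\right)^{2} = \left(- \frac{12025}{36}\right)^{2} = \frac{144600625}{1296} \approx 1.1157 \cdot 10^{5}$)
$283262 - f = 283262 - \frac{144600625}{1296} = \frac{222506927}{1296}$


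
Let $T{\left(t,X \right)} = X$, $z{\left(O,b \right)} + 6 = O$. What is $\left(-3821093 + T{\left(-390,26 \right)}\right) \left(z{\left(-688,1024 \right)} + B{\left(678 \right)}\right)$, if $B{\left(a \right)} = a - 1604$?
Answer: $6190128540$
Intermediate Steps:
$z{\left(O,b \right)} = -6 + O$
$B{\left(a \right)} = -1604 + a$
$\left(-3821093 + T{\left(-390,26 \right)}\right) \left(z{\left(-688,1024 \right)} + B{\left(678 \right)}\right) = \left(-3821093 + 26\right) \left(\left(-6 - 688\right) + \left(-1604 + 678\right)\right) = - 3821067 \left(-694 - 926\right) = \left(-3821067\right) \left(-1620\right) = 6190128540$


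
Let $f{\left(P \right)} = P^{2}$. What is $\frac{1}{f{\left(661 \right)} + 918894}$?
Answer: $\frac{1}{1355815} \approx 7.3756 \cdot 10^{-7}$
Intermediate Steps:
$\frac{1}{f{\left(661 \right)} + 918894} = \frac{1}{661^{2} + 918894} = \frac{1}{436921 + 918894} = \frac{1}{1355815}$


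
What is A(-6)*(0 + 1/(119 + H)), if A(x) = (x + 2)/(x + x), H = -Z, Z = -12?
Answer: 1/393 ≈ 0.0025445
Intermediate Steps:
H = 12 (H = -1*(-12) = 12)
A(x) = (2 + x)/(2*x) (A(x) = (2 + x)/((2*x)) = (2 + x)*(1/(2*x)) = (2 + x)/(2*x))
A(-6)*(0 + 1/(119 + H)) = ((½)*(2 - 6)/(-6))*(0 + 1/(119 + 12)) = ((½)*(-⅙)*(-4))*(0 + 1/131) = (0 + 1/131)/3 = (⅓)*(1/131) = 1/393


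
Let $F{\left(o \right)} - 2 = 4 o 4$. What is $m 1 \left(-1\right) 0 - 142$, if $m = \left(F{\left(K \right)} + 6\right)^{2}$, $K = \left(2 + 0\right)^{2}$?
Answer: $-142$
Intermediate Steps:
$K = 4$ ($K = 2^{2} = 4$)
$F{\left(o \right)} = 2 + 16 o$ ($F{\left(o \right)} = 2 + 4 o 4 = 2 + 16 o$)
$m = 5184$ ($m = \left(\left(2 + 16 \cdot 4\right) + 6\right)^{2} = \left(\left(2 + 64\right) + 6\right)^{2} = \left(66 + 6\right)^{2} = 72^{2} = 5184$)
$m 1 \left(-1\right) 0 - 142 = 5184 \cdot 1 \left(-1\right) 0 - 142 = 5184 \left(\left(-1\right) 0\right) - 142 = 5184 \cdot 0 - 142 = 0 - 142 = -142$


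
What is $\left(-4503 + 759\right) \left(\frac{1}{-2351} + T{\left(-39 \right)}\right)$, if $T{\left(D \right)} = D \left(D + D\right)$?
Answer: $- \frac{26776118304}{2351} \approx -1.1389 \cdot 10^{7}$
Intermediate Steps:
$T{\left(D \right)} = 2 D^{2}$ ($T{\left(D \right)} = D 2 D = 2 D^{2}$)
$\left(-4503 + 759\right) \left(\frac{1}{-2351} + T{\left(-39 \right)}\right) = \left(-4503 + 759\right) \left(\frac{1}{-2351} + 2 \left(-39\right)^{2}\right) = - 3744 \left(- \frac{1}{2351} + 2 \cdot 1521\right) = - 3744 \left(- \frac{1}{2351} + 3042\right) = \left(-3744\right) \frac{7151741}{2351} = - \frac{26776118304}{2351}$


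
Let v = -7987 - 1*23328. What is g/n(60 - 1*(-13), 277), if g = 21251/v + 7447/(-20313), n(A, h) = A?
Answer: -664874368/46435416435 ≈ -0.014318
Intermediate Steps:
v = -31315 (v = -7987 - 23328 = -31315)
g = -664874368/636101595 (g = 21251/(-31315) + 7447/(-20313) = 21251*(-1/31315) + 7447*(-1/20313) = -21251/31315 - 7447/20313 = -664874368/636101595 ≈ -1.0452)
g/n(60 - 1*(-13), 277) = -664874368/(636101595*(60 - 1*(-13))) = -664874368/(636101595*(60 + 13)) = -664874368/636101595/73 = -664874368/636101595*1/73 = -664874368/46435416435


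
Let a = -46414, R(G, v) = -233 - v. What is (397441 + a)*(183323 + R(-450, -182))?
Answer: 64333420344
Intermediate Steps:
(397441 + a)*(183323 + R(-450, -182)) = (397441 - 46414)*(183323 + (-233 - 1*(-182))) = 351027*(183323 + (-233 + 182)) = 351027*(183323 - 51) = 351027*183272 = 64333420344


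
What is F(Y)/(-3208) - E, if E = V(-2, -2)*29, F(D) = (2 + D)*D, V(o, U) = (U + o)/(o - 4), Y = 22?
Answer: -23456/1203 ≈ -19.498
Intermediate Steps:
V(o, U) = (U + o)/(-4 + o)
F(D) = D*(2 + D)
E = 58/3 (E = ((-2 - 2)/(-4 - 2))*29 = (-4/(-6))*29 = -⅙*(-4)*29 = (⅔)*29 = 58/3 ≈ 19.333)
F(Y)/(-3208) - E = (22*(2 + 22))/(-3208) - 1*58/3 = (22*24)*(-1/3208) - 58/3 = 528*(-1/3208) - 58/3 = -66/401 - 58/3 = -23456/1203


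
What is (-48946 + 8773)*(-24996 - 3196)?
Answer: 1132557216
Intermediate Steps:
(-48946 + 8773)*(-24996 - 3196) = -40173*(-28192) = 1132557216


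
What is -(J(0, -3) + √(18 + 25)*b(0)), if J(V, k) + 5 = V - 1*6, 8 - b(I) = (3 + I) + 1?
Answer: 11 - 4*√43 ≈ -15.230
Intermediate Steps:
b(I) = 4 - I (b(I) = 8 - ((3 + I) + 1) = 8 - (4 + I) = 8 + (-4 - I) = 4 - I)
J(V, k) = -11 + V (J(V, k) = -5 + (V - 1*6) = -5 + (V - 6) = -5 + (-6 + V) = -11 + V)
-(J(0, -3) + √(18 + 25)*b(0)) = -((-11 + 0) + √(18 + 25)*(4 - 1*0)) = -(-11 + √43*(4 + 0)) = -(-11 + √43*4) = -(-11 + 4*√43) = 11 - 4*√43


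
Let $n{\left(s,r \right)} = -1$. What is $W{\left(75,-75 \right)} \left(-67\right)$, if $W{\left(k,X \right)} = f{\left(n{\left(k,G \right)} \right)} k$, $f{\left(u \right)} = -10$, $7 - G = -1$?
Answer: $50250$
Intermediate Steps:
$G = 8$ ($G = 7 - -1 = 7 + 1 = 8$)
$W{\left(k,X \right)} = - 10 k$
$W{\left(75,-75 \right)} \left(-67\right) = \left(-10\right) 75 \left(-67\right) = \left(-750\right) \left(-67\right) = 50250$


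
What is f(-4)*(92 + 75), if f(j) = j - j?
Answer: 0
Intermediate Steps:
f(j) = 0
f(-4)*(92 + 75) = 0*(92 + 75) = 0*167 = 0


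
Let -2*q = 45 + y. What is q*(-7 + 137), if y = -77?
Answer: 2080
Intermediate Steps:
q = 16 (q = -(45 - 77)/2 = -½*(-32) = 16)
q*(-7 + 137) = 16*(-7 + 137) = 16*130 = 2080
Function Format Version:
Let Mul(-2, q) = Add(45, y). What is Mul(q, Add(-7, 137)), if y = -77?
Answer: 2080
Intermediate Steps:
q = 16 (q = Mul(Rational(-1, 2), Add(45, -77)) = Mul(Rational(-1, 2), -32) = 16)
Mul(q, Add(-7, 137)) = Mul(16, Add(-7, 137)) = Mul(16, 130) = 2080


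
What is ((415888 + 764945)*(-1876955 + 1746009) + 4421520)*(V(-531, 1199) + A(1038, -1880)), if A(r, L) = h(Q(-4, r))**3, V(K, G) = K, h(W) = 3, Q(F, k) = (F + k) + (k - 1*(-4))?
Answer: 77928951994992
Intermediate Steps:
Q(F, k) = 4 + F + 2*k (Q(F, k) = (F + k) + (k + 4) = (F + k) + (4 + k) = 4 + F + 2*k)
A(r, L) = 27 (A(r, L) = 3**3 = 27)
((415888 + 764945)*(-1876955 + 1746009) + 4421520)*(V(-531, 1199) + A(1038, -1880)) = ((415888 + 764945)*(-1876955 + 1746009) + 4421520)*(-531 + 27) = (1180833*(-130946) + 4421520)*(-504) = (-154625358018 + 4421520)*(-504) = -154620936498*(-504) = 77928951994992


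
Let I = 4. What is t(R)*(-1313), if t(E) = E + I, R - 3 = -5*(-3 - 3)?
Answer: -48581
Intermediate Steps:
R = 33 (R = 3 - 5*(-3 - 3) = 3 - 5*(-6) = 3 + 30 = 33)
t(E) = 4 + E (t(E) = E + 4 = 4 + E)
t(R)*(-1313) = (4 + 33)*(-1313) = 37*(-1313) = -48581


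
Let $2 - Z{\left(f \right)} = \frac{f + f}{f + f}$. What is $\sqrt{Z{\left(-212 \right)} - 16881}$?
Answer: $4 i \sqrt{1055} \approx 129.92 i$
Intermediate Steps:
$Z{\left(f \right)} = 1$ ($Z{\left(f \right)} = 2 - \frac{f + f}{f + f} = 2 - \frac{2 f}{2 f} = 2 - 2 f \frac{1}{2 f} = 2 - 1 = 1$)
$\sqrt{Z{\left(-212 \right)} - 16881} = \sqrt{1 - 16881} = \sqrt{-16880} = 4 i \sqrt{1055}$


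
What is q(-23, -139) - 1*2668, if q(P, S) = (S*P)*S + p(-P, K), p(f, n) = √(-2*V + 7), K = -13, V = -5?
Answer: -447051 + √17 ≈ -4.4705e+5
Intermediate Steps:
p(f, n) = √17 (p(f, n) = √(-2*(-5) + 7) = √(10 + 7) = √17)
q(P, S) = √17 + P*S² (q(P, S) = (S*P)*S + √17 = (P*S)*S + √17 = P*S² + √17 = √17 + P*S²)
q(-23, -139) - 1*2668 = (√17 - 23*(-139)²) - 1*2668 = (√17 - 23*19321) - 2668 = (√17 - 444383) - 2668 = (-444383 + √17) - 2668 = -447051 + √17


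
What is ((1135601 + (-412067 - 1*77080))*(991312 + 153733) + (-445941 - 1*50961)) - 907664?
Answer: 740217515864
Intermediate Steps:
((1135601 + (-412067 - 1*77080))*(991312 + 153733) + (-445941 - 1*50961)) - 907664 = ((1135601 + (-412067 - 77080))*1145045 + (-445941 - 50961)) - 907664 = ((1135601 - 489147)*1145045 - 496902) - 907664 = (646454*1145045 - 496902) - 907664 = (740218920430 - 496902) - 907664 = 740218423528 - 907664 = 740217515864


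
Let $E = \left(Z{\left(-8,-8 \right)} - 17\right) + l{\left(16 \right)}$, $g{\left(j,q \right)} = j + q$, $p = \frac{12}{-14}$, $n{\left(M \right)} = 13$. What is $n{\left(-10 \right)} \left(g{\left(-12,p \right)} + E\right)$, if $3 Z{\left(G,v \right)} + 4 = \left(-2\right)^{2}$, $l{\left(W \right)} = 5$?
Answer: $- \frac{2262}{7} \approx -323.14$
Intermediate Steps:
$p = - \frac{6}{7}$ ($p = 12 \left(- \frac{1}{14}\right) = - \frac{6}{7} \approx -0.85714$)
$Z{\left(G,v \right)} = 0$ ($Z{\left(G,v \right)} = - \frac{4}{3} + \frac{\left(-2\right)^{2}}{3} = - \frac{4}{3} + \frac{1}{3} \cdot 4 = - \frac{4}{3} + \frac{4}{3} = 0$)
$E = -12$ ($E = \left(0 - 17\right) + 5 = -17 + 5 = -12$)
$n{\left(-10 \right)} \left(g{\left(-12,p \right)} + E\right) = 13 \left(\left(-12 - \frac{6}{7}\right) - 12\right) = 13 \left(- \frac{90}{7} - 12\right) = 13 \left(- \frac{174}{7}\right) = - \frac{2262}{7}$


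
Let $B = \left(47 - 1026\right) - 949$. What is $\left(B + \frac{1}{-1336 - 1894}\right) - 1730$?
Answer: $- \frac{11815341}{3230} \approx -3658.0$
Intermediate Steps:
$B = -1928$ ($B = -979 - 949 = -1928$)
$\left(B + \frac{1}{-1336 - 1894}\right) - 1730 = \left(-1928 + \frac{1}{-1336 - 1894}\right) - 1730 = \left(-1928 + \frac{1}{-3230}\right) - 1730 = \left(-1928 - \frac{1}{3230}\right) - 1730 = - \frac{6227441}{3230} - 1730 = - \frac{11815341}{3230}$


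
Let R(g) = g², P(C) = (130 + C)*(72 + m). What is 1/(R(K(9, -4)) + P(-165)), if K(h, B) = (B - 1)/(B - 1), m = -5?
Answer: -1/2344 ≈ -0.00042662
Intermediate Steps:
K(h, B) = 1 (K(h, B) = (-1 + B)/(-1 + B) = 1)
P(C) = 8710 + 67*C (P(C) = (130 + C)*(72 - 5) = (130 + C)*67 = 8710 + 67*C)
1/(R(K(9, -4)) + P(-165)) = 1/(1² + (8710 + 67*(-165))) = 1/(1 + (8710 - 11055)) = 1/(1 - 2345) = 1/(-2344) = -1/2344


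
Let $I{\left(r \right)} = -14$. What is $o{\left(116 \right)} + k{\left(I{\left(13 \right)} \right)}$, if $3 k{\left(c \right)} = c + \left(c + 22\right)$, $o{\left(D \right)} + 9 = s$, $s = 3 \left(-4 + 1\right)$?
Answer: $-20$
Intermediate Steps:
$s = -9$ ($s = 3 \left(-3\right) = -9$)
$o{\left(D \right)} = -18$ ($o{\left(D \right)} = -9 - 9 = -18$)
$k{\left(c \right)} = \frac{22}{3} + \frac{2 c}{3}$ ($k{\left(c \right)} = \frac{c + \left(c + 22\right)}{3} = \frac{c + \left(22 + c\right)}{3} = \frac{22 + 2 c}{3} = \frac{22}{3} + \frac{2 c}{3}$)
$o{\left(116 \right)} + k{\left(I{\left(13 \right)} \right)} = -18 + \left(\frac{22}{3} + \frac{2}{3} \left(-14\right)\right) = -18 + \left(\frac{22}{3} - \frac{28}{3}\right) = -18 - 2 = -20$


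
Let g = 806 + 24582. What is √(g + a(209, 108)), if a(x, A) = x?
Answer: √25597 ≈ 159.99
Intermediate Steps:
g = 25388
√(g + a(209, 108)) = √(25388 + 209) = √25597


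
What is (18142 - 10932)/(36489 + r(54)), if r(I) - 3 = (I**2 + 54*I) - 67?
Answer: 7210/42257 ≈ 0.17062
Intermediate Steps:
r(I) = -64 + I**2 + 54*I (r(I) = 3 + ((I**2 + 54*I) - 67) = 3 + (-67 + I**2 + 54*I) = -64 + I**2 + 54*I)
(18142 - 10932)/(36489 + r(54)) = (18142 - 10932)/(36489 + (-64 + 54**2 + 54*54)) = 7210/(36489 + (-64 + 2916 + 2916)) = 7210/(36489 + 5768) = 7210/42257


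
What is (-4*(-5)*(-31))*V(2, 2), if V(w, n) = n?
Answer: -1240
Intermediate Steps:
(-4*(-5)*(-31))*V(2, 2) = (-4*(-5)*(-31))*2 = (20*(-31))*2 = -620*2 = -1240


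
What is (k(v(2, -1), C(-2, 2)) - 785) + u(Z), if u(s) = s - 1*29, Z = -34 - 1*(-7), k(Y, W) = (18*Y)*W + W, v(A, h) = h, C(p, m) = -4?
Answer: -773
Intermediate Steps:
k(Y, W) = W + 18*W*Y (k(Y, W) = 18*W*Y + W = W + 18*W*Y)
Z = -27 (Z = -34 + 7 = -27)
u(s) = -29 + s (u(s) = s - 29 = -29 + s)
(k(v(2, -1), C(-2, 2)) - 785) + u(Z) = (-4*(1 + 18*(-1)) - 785) + (-29 - 27) = (-4*(1 - 18) - 785) - 56 = (-4*(-17) - 785) - 56 = (68 - 785) - 56 = -717 - 56 = -773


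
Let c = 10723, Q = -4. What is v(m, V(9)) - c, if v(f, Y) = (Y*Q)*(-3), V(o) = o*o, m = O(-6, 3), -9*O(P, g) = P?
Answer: -9751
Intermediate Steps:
O(P, g) = -P/9
m = 2/3 (m = -1/9*(-6) = 2/3 ≈ 0.66667)
V(o) = o**2
v(f, Y) = 12*Y (v(f, Y) = (Y*(-4))*(-3) = -4*Y*(-3) = 12*Y)
v(m, V(9)) - c = 12*9**2 - 1*10723 = 12*81 - 10723 = 972 - 10723 = -9751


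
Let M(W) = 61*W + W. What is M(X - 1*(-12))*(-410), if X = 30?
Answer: -1067640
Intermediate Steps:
M(W) = 62*W
M(X - 1*(-12))*(-410) = (62*(30 - 1*(-12)))*(-410) = (62*(30 + 12))*(-410) = (62*42)*(-410) = 2604*(-410) = -1067640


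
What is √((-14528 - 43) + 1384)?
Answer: I*√13187 ≈ 114.83*I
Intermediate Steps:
√((-14528 - 43) + 1384) = √(-14571 + 1384) = √(-13187) = I*√13187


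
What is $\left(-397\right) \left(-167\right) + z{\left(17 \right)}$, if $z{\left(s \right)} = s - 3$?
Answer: $66313$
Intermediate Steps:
$z{\left(s \right)} = -3 + s$
$\left(-397\right) \left(-167\right) + z{\left(17 \right)} = \left(-397\right) \left(-167\right) + \left(-3 + 17\right) = 66299 + 14 = 66313$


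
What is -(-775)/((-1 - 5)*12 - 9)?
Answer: -775/81 ≈ -9.5679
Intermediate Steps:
-(-775)/((-1 - 5)*12 - 9) = -(-775)/(-6*12 - 9) = -(-775)/(-72 - 9) = -(-775)/(-81) = -(-775)*(-1)/81 = -1*775/81 = -775/81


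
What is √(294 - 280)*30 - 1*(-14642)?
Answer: 14642 + 30*√14 ≈ 14754.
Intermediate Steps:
√(294 - 280)*30 - 1*(-14642) = √14*30 + 14642 = 30*√14 + 14642 = 14642 + 30*√14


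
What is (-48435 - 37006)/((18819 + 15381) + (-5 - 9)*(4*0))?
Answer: -85441/34200 ≈ -2.4983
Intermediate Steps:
(-48435 - 37006)/((18819 + 15381) + (-5 - 9)*(4*0)) = -85441/(34200 - 14*0) = -85441/(34200 + 0) = -85441/34200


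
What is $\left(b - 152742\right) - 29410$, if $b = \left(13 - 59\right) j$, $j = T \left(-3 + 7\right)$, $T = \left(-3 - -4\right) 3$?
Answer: $-182704$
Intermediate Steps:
$T = 3$ ($T = \left(-3 + 4\right) 3 = 1 \cdot 3 = 3$)
$j = 12$ ($j = 3 \left(-3 + 7\right) = 3 \cdot 4 = 12$)
$b = -552$ ($b = \left(13 - 59\right) 12 = \left(-46\right) 12 = -552$)
$\left(b - 152742\right) - 29410 = \left(-552 - 152742\right) - 29410 = -153294 - 29410 = -182704$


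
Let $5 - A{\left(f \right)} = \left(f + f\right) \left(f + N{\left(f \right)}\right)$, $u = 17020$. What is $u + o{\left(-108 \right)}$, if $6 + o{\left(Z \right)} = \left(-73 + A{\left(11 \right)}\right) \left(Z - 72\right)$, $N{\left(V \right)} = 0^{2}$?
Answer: $72814$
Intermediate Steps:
$N{\left(V \right)} = 0$
$A{\left(f \right)} = 5 - 2 f^{2}$ ($A{\left(f \right)} = 5 - \left(f + f\right) \left(f + 0\right) = 5 - 2 f f = 5 - 2 f^{2}$)
$o{\left(Z \right)} = 22314 - 310 Z$ ($o{\left(Z \right)} = -6 + \left(-73 + \left(5 - 2 \cdot 11^{2}\right)\right) \left(Z - 72\right) = -6 + \left(-73 + \left(5 - 242\right)\right) \left(-72 + Z\right) = -6 + \left(-73 - 237\right) \left(-72 + Z\right) = -6 - 310 \left(-72 + Z\right) = -6 - \left(-22320 + 310 Z\right) = 22314 - 310 Z$)
$u + o{\left(-108 \right)} = 17020 + \left(22314 - -33480\right) = 17020 + \left(22314 + 33480\right) = 17020 + 55794 = 72814$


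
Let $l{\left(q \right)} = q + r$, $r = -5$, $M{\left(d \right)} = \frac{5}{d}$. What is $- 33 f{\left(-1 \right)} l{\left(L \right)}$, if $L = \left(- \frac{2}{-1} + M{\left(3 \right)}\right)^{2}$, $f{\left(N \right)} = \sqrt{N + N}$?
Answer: $- \frac{836 i \sqrt{2}}{3} \approx - 394.09 i$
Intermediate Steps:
$f{\left(N \right)} = \sqrt{2} \sqrt{N}$ ($f{\left(N \right)} = \sqrt{2 N} = \sqrt{2} \sqrt{N}$)
$L = \frac{121}{9}$ ($L = \left(- \frac{2}{-1} + \frac{5}{3}\right)^{2} = \left(\left(-2\right) \left(-1\right) + 5 \cdot \frac{1}{3}\right)^{2} = \left(2 + \frac{5}{3}\right)^{2} = \left(\frac{11}{3}\right)^{2} = \frac{121}{9} \approx 13.444$)
$l{\left(q \right)} = -5 + q$ ($l{\left(q \right)} = q - 5 = -5 + q$)
$- 33 f{\left(-1 \right)} l{\left(L \right)} = - 33 \sqrt{2} \sqrt{-1} \left(-5 + \frac{121}{9}\right) = - 33 \sqrt{2} i \frac{76}{9} = - 33 i \sqrt{2} \cdot \frac{76}{9} = - \frac{836 i \sqrt{2}}{3}$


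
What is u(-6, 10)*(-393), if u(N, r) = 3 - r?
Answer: 2751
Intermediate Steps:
u(-6, 10)*(-393) = (3 - 1*10)*(-393) = (3 - 10)*(-393) = -7*(-393) = 2751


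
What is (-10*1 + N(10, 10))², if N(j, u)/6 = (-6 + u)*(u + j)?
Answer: 220900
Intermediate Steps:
N(j, u) = 6*(-6 + u)*(j + u) (N(j, u) = 6*((-6 + u)*(u + j)) = 6*((-6 + u)*(j + u)) = 6*(-6 + u)*(j + u))
(-10*1 + N(10, 10))² = (-10*1 + (-36*10 - 36*10 + 6*10² + 6*10*10))² = (-10 + (-360 - 360 + 6*100 + 600))² = (-10 + (-360 - 360 + 600 + 600))² = (-10 + 480)² = 470² = 220900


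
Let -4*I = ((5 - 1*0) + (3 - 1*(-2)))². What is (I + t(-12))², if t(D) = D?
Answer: 1369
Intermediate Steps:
I = -25 (I = -((5 - 1*0) + (3 - 1*(-2)))²/4 = -((5 + 0) + (3 + 2))²/4 = -(5 + 5)²/4 = -¼*10² = -¼*100 = -25)
(I + t(-12))² = (-25 - 12)² = (-37)² = 1369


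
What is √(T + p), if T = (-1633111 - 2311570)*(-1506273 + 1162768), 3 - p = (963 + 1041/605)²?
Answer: 2*√123992498388793591/605 ≈ 1.1641e+6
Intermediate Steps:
p = -340653228261/366025 (p = 3 - (963 + 1041/605)² = 3 - (583656/605)² = 3 - 1*340654326336/366025 = 3 - 340654326336/366025 = -340653228261/366025 ≈ -9.3068e+5)
T = 1355017646905 (T = -3944681*(-343505) = 1355017646905)
√(T + p) = √(1355017646905 - 340653228261/366025) = √(495969993555174364/366025) = 2*√123992498388793591/605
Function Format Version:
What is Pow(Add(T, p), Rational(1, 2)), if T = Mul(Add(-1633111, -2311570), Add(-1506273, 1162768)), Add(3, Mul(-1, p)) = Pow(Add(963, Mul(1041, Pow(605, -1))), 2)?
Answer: Mul(Rational(2, 605), Pow(123992498388793591, Rational(1, 2))) ≈ 1.1641e+6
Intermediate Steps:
p = Rational(-340653228261, 366025) (p = Add(3, Mul(-1, Pow(Add(963, Mul(1041, Pow(605, -1))), 2))) = Add(3, Mul(-1, Pow(Add(963, Mul(1041, Rational(1, 605))), 2))) = Add(3, Mul(-1, Pow(Add(963, Rational(1041, 605)), 2))) = Add(3, Mul(-1, Pow(Rational(583656, 605), 2))) = Add(3, Mul(-1, Rational(340654326336, 366025))) = Add(3, Rational(-340654326336, 366025)) = Rational(-340653228261, 366025) ≈ -9.3068e+5)
T = 1355017646905 (T = Mul(-3944681, -343505) = 1355017646905)
Pow(Add(T, p), Rational(1, 2)) = Pow(Add(1355017646905, Rational(-340653228261, 366025)), Rational(1, 2)) = Pow(Rational(495969993555174364, 366025), Rational(1, 2)) = Mul(Rational(2, 605), Pow(123992498388793591, Rational(1, 2)))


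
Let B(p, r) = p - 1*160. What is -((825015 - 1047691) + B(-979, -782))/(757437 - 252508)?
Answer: 223815/504929 ≈ 0.44326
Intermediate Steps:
B(p, r) = -160 + p (B(p, r) = p - 160 = -160 + p)
-((825015 - 1047691) + B(-979, -782))/(757437 - 252508) = -((825015 - 1047691) + (-160 - 979))/(757437 - 252508) = -(-222676 - 1139)/504929 = -(-223815)/504929 = -1*(-223815/504929) = 223815/504929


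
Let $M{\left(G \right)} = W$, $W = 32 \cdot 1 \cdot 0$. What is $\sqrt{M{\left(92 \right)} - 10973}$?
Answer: $i \sqrt{10973} \approx 104.75 i$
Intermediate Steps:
$W = 0$ ($W = 32 \cdot 0 = 0$)
$M{\left(G \right)} = 0$
$\sqrt{M{\left(92 \right)} - 10973} = \sqrt{0 - 10973} = \sqrt{-10973} = i \sqrt{10973}$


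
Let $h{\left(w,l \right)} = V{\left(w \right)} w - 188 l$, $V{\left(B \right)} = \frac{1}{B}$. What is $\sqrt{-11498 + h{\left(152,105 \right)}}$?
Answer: $i \sqrt{31237} \approx 176.74 i$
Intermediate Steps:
$h{\left(w,l \right)} = 1 - 188 l$ ($h{\left(w,l \right)} = \frac{w}{w} - 188 l = 1 - 188 l$)
$\sqrt{-11498 + h{\left(152,105 \right)}} = \sqrt{-11498 + \left(1 - 19740\right)} = \sqrt{-11498 - 19739} = \sqrt{-31237} = i \sqrt{31237}$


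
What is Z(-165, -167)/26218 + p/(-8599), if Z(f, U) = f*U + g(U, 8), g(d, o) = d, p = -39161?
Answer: 631116255/112724291 ≈ 5.5988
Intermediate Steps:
Z(f, U) = U + U*f (Z(f, U) = f*U + U = U*f + U = U + U*f)
Z(-165, -167)/26218 + p/(-8599) = -167*(1 - 165)/26218 - 39161/(-8599) = -167*(-164)*(1/26218) - 39161*(-1/8599) = 27388*(1/26218) + 39161/8599 = 13694/13109 + 39161/8599 = 631116255/112724291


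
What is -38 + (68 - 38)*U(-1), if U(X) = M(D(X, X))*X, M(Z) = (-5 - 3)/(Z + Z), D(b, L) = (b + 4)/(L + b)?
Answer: -118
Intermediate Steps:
D(b, L) = (4 + b)/(L + b)
M(Z) = -4/Z (M(Z) = -8*1/(2*Z) = -4/Z)
U(X) = -8*X**2/(4 + X) (U(X) = (-4*(X + X)/(4 + X))*X = (-4*2*X/(4 + X))*X = (-8*X/(4 + X))*X = -8*X**2/(4 + X))
-38 + (68 - 38)*U(-1) = -38 + (68 - 38)*(-8*(-1)**2/(4 - 1)) = -38 + 30*(-8*1/3) = -38 + 30*(-8*1*1/3) = -38 + 30*(-8/3) = -38 - 80 = -118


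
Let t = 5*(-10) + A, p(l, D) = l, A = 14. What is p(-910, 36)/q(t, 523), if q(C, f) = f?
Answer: -910/523 ≈ -1.7400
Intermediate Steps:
t = -36 (t = 5*(-10) + 14 = -50 + 14 = -36)
p(-910, 36)/q(t, 523) = -910/523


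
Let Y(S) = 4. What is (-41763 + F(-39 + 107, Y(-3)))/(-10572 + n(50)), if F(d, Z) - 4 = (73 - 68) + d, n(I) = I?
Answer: 20843/5261 ≈ 3.9618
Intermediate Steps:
F(d, Z) = 9 + d (F(d, Z) = 4 + ((73 - 68) + d) = 4 + (5 + d) = 9 + d)
(-41763 + F(-39 + 107, Y(-3)))/(-10572 + n(50)) = (-41763 + (9 + (-39 + 107)))/(-10572 + 50) = (-41763 + (9 + 68))/(-10522) = (-41763 + 77)*(-1/10522) = -41686*(-1/10522) = 20843/5261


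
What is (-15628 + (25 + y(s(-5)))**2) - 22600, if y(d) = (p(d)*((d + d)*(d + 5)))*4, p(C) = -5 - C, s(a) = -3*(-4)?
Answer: 768304733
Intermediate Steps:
s(a) = 12
y(d) = 8*d*(-5 - d)*(5 + d) (y(d) = ((-5 - d)*((d + d)*(d + 5)))*4 = ((-5 - d)*((2*d)*(5 + d)))*4 = ((-5 - d)*(2*d*(5 + d)))*4 = (2*d*(-5 - d)*(5 + d))*4 = 8*d*(-5 - d)*(5 + d))
(-15628 + (25 + y(s(-5)))**2) - 22600 = (-15628 + (25 - 8*12*(5 + 12)**2)**2) - 22600 = (-15628 + (25 - 8*12*17**2)**2) - 22600 = (-15628 + (25 - 8*12*289)**2) - 22600 = (-15628 + (25 - 27744)**2) - 22600 = (-15628 + (-27719)**2) - 22600 = (-15628 + 768342961) - 22600 = 768327333 - 22600 = 768304733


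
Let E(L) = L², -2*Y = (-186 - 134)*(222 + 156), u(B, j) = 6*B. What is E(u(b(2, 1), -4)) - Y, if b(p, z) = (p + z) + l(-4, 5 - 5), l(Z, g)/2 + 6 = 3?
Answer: -60156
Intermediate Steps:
l(Z, g) = -6 (l(Z, g) = -12 + 2*3 = -12 + 6 = -6)
b(p, z) = -6 + p + z (b(p, z) = (p + z) - 6 = -6 + p + z)
Y = 60480 (Y = -(-186 - 134)*(222 + 156)/2 = -(-160)*378 = -½*(-120960) = 60480)
E(u(b(2, 1), -4)) - Y = (6*(-6 + 2 + 1))² - 1*60480 = (6*(-3))² - 60480 = (-18)² - 60480 = 324 - 60480 = -60156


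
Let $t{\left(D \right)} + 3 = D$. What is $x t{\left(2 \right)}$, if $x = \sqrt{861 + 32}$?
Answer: $- \sqrt{893} \approx -29.883$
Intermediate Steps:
$x = \sqrt{893} \approx 29.883$
$t{\left(D \right)} = -3 + D$
$x t{\left(2 \right)} = \sqrt{893} \left(-3 + 2\right) = \sqrt{893} \left(-1\right) = - \sqrt{893}$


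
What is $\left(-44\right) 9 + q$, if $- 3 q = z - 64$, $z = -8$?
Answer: $-372$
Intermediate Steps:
$q = 24$ ($q = - \frac{-8 - 64}{3} = \left(- \frac{1}{3}\right) \left(-72\right) = 24$)
$\left(-44\right) 9 + q = \left(-44\right) 9 + 24 = -396 + 24 = -372$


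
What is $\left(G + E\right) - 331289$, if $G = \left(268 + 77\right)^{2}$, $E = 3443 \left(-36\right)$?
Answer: $-336212$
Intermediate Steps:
$E = -123948$
$G = 119025$ ($G = 345^{2} = 119025$)
$\left(G + E\right) - 331289 = \left(119025 - 123948\right) - 331289 = -4923 - 331289 = -336212$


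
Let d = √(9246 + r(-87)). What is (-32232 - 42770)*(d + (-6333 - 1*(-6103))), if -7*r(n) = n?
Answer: 17250460 - 225006*√50407/7 ≈ 1.0034e+7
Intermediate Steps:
r(n) = -n/7
d = 3*√50407/7 (d = √(9246 - ⅐*(-87)) = √(9246 + 87/7) = √(64809/7) = 3*√50407/7 ≈ 96.221)
(-32232 - 42770)*(d + (-6333 - 1*(-6103))) = (-32232 - 42770)*(3*√50407/7 + (-6333 - 1*(-6103))) = -75002*(3*√50407/7 + (-6333 + 6103)) = -75002*(3*√50407/7 - 230) = -75002*(-230 + 3*√50407/7) = 17250460 - 225006*√50407/7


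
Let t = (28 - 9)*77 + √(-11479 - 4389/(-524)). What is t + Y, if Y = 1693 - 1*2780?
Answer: 376 + I*√787389517/262 ≈ 376.0 + 107.1*I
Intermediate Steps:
Y = -1087 (Y = 1693 - 2780 = -1087)
t = 1463 + I*√787389517/262 (t = 19*77 + √(-11479 - 4389*(-1/524)) = 1463 + √(-11479 + 4389/524) = 1463 + √(-6010607/524) = 1463 + I*√787389517/262 ≈ 1463.0 + 107.1*I)
t + Y = (1463 + I*√787389517/262) - 1087 = 376 + I*√787389517/262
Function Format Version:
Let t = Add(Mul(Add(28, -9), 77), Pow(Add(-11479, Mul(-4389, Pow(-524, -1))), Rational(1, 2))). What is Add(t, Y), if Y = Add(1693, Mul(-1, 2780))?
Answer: Add(376, Mul(Rational(1, 262), I, Pow(787389517, Rational(1, 2)))) ≈ Add(376.00, Mul(107.10, I))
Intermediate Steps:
Y = -1087 (Y = Add(1693, -2780) = -1087)
t = Add(1463, Mul(Rational(1, 262), I, Pow(787389517, Rational(1, 2)))) (t = Add(Mul(19, 77), Pow(Add(-11479, Mul(-4389, Rational(-1, 524))), Rational(1, 2))) = Add(1463, Pow(Add(-11479, Rational(4389, 524)), Rational(1, 2))) = Add(1463, Pow(Rational(-6010607, 524), Rational(1, 2))) = Add(1463, Mul(Rational(1, 262), I, Pow(787389517, Rational(1, 2)))) ≈ Add(1463.0, Mul(107.10, I)))
Add(t, Y) = Add(Add(1463, Mul(Rational(1, 262), I, Pow(787389517, Rational(1, 2)))), -1087) = Add(376, Mul(Rational(1, 262), I, Pow(787389517, Rational(1, 2))))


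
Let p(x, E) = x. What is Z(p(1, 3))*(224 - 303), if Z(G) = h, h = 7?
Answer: -553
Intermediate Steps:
Z(G) = 7
Z(p(1, 3))*(224 - 303) = 7*(224 - 303) = 7*(-79) = -553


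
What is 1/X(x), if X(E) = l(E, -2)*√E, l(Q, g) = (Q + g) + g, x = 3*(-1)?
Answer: I*√3/21 ≈ 0.082479*I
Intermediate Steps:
x = -3
l(Q, g) = Q + 2*g
X(E) = √E*(-4 + E) (X(E) = (E + 2*(-2))*√E = (E - 4)*√E = (-4 + E)*√E = √E*(-4 + E))
1/X(x) = 1/(√(-3)*(-4 - 3)) = 1/((I*√3)*(-7)) = 1/(-7*I*√3) = I*√3/21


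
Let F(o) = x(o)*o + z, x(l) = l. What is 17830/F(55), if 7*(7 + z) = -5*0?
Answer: 8915/1509 ≈ 5.9079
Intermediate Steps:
z = -7 (z = -7 + (-5*0)/7 = -7 + (⅐)*0 = -7 + 0 = -7)
F(o) = -7 + o² (F(o) = o*o - 7 = o² - 7 = -7 + o²)
17830/F(55) = 17830/(-7 + 55²) = 17830/(-7 + 3025) = 17830/3018 = 17830*(1/3018) = 8915/1509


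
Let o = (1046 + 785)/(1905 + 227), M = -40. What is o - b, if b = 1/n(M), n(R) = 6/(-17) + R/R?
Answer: -16103/23452 ≈ -0.68664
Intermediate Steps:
n(R) = 11/17 (n(R) = 6*(-1/17) + 1 = -6/17 + 1 = 11/17)
o = 1831/2132 ≈ 0.85882
b = 17/11 (b = 1/(11/17) = 17/11 ≈ 1.5455)
o - b = 1831/2132 - 1*17/11 = 1831/2132 - 17/11 = -16103/23452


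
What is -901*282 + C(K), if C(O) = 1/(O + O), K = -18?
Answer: -9146953/36 ≈ -2.5408e+5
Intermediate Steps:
C(O) = 1/(2*O)
-901*282 + C(K) = -901*282 + (½)/(-18) = -254082 + (½)*(-1/18) = -254082 - 1/36 = -9146953/36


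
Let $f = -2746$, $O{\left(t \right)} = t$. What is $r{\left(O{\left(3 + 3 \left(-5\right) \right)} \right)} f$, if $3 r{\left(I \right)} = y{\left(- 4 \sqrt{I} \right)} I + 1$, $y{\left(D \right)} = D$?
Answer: $- \frac{2746}{3} - 87872 i \sqrt{3} \approx -915.33 - 1.522 \cdot 10^{5} i$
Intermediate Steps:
$r{\left(I \right)} = \frac{1}{3} - \frac{4 I^{\frac{3}{2}}}{3}$ ($r{\left(I \right)} = \frac{- 4 \sqrt{I} I + 1}{3} = \frac{- 4 I^{\frac{3}{2}} + 1}{3} = \frac{1 - 4 I^{\frac{3}{2}}}{3} = \frac{1}{3} - \frac{4 I^{\frac{3}{2}}}{3}$)
$r{\left(O{\left(3 + 3 \left(-5\right) \right)} \right)} f = \left(\frac{1}{3} - \frac{4 \left(3 + 3 \left(-5\right)\right)^{\frac{3}{2}}}{3}\right) \left(-2746\right) = \left(\frac{1}{3} - \frac{4 \left(3 - 15\right)^{\frac{3}{2}}}{3}\right) \left(-2746\right) = \left(\frac{1}{3} - \frac{4 \left(-12\right)^{\frac{3}{2}}}{3}\right) \left(-2746\right) = \left(\frac{1}{3} - \frac{4 \left(- 24 i \sqrt{3}\right)}{3}\right) \left(-2746\right) = \left(\frac{1}{3} + 32 i \sqrt{3}\right) \left(-2746\right) = - \frac{2746}{3} - 87872 i \sqrt{3}$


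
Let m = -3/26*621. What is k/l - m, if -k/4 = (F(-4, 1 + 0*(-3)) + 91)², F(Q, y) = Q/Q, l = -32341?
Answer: 61131539/840866 ≈ 72.701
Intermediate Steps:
m = -1863/26 (m = -3*1/26*621 = -3/26*621 = -1863/26 ≈ -71.654)
F(Q, y) = 1
k = -33856 (k = -4*(1 + 91)² = -4*92² = -4*8464 = -33856)
k/l - m = -33856/(-32341) - 1*(-1863/26) = -33856*(-1/32341) + 1863/26 = 33856/32341 + 1863/26 = 61131539/840866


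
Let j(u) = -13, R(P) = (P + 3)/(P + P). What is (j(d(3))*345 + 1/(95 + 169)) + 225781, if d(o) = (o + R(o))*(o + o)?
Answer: 58422145/264 ≈ 2.2130e+5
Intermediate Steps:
R(P) = (3 + P)/(2*P) (R(P) = (3 + P)/((2*P)) = (3 + P)*(1/(2*P)) = (3 + P)/(2*P))
d(o) = 2*o*(o + (3 + o)/(2*o)) (d(o) = (o + (3 + o)/(2*o))*(o + o) = (o + (3 + o)/(2*o))*(2*o) = 2*o*(o + (3 + o)/(2*o)))
(j(d(3))*345 + 1/(95 + 169)) + 225781 = (-13*345 + 1/(95 + 169)) + 225781 = (-4485 + 1/264) + 225781 = -1184039/264 + 225781 = 58422145/264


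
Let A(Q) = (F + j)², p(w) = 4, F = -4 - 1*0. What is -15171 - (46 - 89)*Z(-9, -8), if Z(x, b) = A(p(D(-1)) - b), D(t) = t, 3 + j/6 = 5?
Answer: -12419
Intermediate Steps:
j = 12 (j = -18 + 6*5 = -18 + 30 = 12)
F = -4 (F = -4 + 0 = -4)
A(Q) = 64 (A(Q) = (-4 + 12)² = 8² = 64)
Z(x, b) = 64
-15171 - (46 - 89)*Z(-9, -8) = -15171 - (46 - 89)*64 = -15171 - (-43)*64 = -15171 - 1*(-2752) = -15171 + 2752 = -12419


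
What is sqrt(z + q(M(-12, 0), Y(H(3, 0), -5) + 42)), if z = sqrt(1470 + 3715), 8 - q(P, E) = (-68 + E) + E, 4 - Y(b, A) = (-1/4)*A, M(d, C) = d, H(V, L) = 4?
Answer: sqrt(-54 + 4*sqrt(5185))/2 ≈ 7.6490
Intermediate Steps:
Y(b, A) = 4 + A/4 (Y(b, A) = 4 - (-1/4)*A = 4 - (-1*1/4)*A = 4 - (-1)*A/4 = 4 + A/4)
q(P, E) = 76 - 2*E (q(P, E) = 8 - ((-68 + E) + E) = 8 - (-68 + 2*E) = 8 + (68 - 2*E) = 76 - 2*E)
z = sqrt(5185) ≈ 72.007
sqrt(z + q(M(-12, 0), Y(H(3, 0), -5) + 42)) = sqrt(sqrt(5185) + (76 - 2*((4 + (1/4)*(-5)) + 42))) = sqrt(sqrt(5185) + (76 - 2*((4 - 5/4) + 42))) = sqrt(sqrt(5185) + (76 - 2*(11/4 + 42))) = sqrt(sqrt(5185) + (76 - 2*179/4)) = sqrt(sqrt(5185) + (76 - 179/2)) = sqrt(sqrt(5185) - 27/2) = sqrt(-27/2 + sqrt(5185))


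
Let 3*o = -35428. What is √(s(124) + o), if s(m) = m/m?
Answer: 5*I*√4251/3 ≈ 108.67*I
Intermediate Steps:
s(m) = 1
o = -35428/3 (o = (⅓)*(-35428) = -35428/3 ≈ -11809.)
√(s(124) + o) = √(1 - 35428/3) = √(-35425/3) = 5*I*√4251/3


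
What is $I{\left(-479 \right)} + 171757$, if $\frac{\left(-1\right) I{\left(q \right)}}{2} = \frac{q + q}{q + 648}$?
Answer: $\frac{29028849}{169} \approx 1.7177 \cdot 10^{5}$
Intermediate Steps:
$I{\left(q \right)} = - \frac{4 q}{648 + q}$ ($I{\left(q \right)} = - 2 \frac{q + q}{q + 648} = - 2 \frac{2 q}{648 + q} = - \frac{4 q}{648 + q}$)
$I{\left(-479 \right)} + 171757 = \left(-4\right) \left(-479\right) \frac{1}{648 - 479} + 171757 = \left(-4\right) \left(-479\right) \frac{1}{169} + 171757 = \frac{1916}{169} + 171757 = \frac{29028849}{169}$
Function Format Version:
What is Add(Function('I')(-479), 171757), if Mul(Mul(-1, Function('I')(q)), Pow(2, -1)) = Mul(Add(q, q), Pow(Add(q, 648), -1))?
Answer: Rational(29028849, 169) ≈ 1.7177e+5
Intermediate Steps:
Function('I')(q) = Mul(-4, q, Pow(Add(648, q), -1)) (Function('I')(q) = Mul(-2, Mul(Add(q, q), Pow(Add(q, 648), -1))) = Mul(-2, Mul(Mul(2, q), Pow(Add(648, q), -1))) = Mul(-2, Mul(2, q, Pow(Add(648, q), -1))) = Mul(-4, q, Pow(Add(648, q), -1)))
Add(Function('I')(-479), 171757) = Add(Mul(-4, -479, Pow(Add(648, -479), -1)), 171757) = Add(Mul(-4, -479, Pow(169, -1)), 171757) = Add(Mul(-4, -479, Rational(1, 169)), 171757) = Add(Rational(1916, 169), 171757) = Rational(29028849, 169)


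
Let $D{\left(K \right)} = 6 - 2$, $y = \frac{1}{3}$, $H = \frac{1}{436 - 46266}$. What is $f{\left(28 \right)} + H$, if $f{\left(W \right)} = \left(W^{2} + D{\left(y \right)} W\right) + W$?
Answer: $\frac{42346919}{45830} \approx 924.0$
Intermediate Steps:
$H = - \frac{1}{45830}$ ($H = \frac{1}{-45830} = - \frac{1}{45830} \approx -2.182 \cdot 10^{-5}$)
$y = \frac{1}{3} \approx 0.33333$
$D{\left(K \right)} = 4$
$f{\left(W \right)} = W^{2} + 5 W$ ($f{\left(W \right)} = \left(W^{2} + 4 W\right) + W = W^{2} + 5 W$)
$f{\left(28 \right)} + H = 28 \left(5 + 28\right) - \frac{1}{45830} = 28 \cdot 33 - \frac{1}{45830} = 924 - \frac{1}{45830} = \frac{42346919}{45830}$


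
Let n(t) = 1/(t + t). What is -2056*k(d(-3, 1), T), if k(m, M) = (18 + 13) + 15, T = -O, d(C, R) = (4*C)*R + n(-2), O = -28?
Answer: -94576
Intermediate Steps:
n(t) = 1/(2*t)
d(C, R) = -¼ + 4*C*R (d(C, R) = (4*C)*R + (½)/(-2) = 4*C*R + (½)*(-½) = 4*C*R - ¼ = -¼ + 4*C*R)
T = 28 (T = -1*(-28) = 28)
k(m, M) = 46 (k(m, M) = 31 + 15 = 46)
-2056*k(d(-3, 1), T) = -2056*46 = -94576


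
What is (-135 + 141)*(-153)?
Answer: -918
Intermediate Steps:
(-135 + 141)*(-153) = 6*(-153) = -918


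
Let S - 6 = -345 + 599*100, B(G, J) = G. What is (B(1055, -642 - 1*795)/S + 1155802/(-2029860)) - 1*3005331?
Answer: -181673030799596941/60450245730 ≈ -3.0053e+6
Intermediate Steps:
S = 59561 (S = 6 + (-345 + 599*100) = 6 + (-345 + 59900) = 6 + 59555 = 59561)
(B(1055, -642 - 1*795)/S + 1155802/(-2029860)) - 1*3005331 = (1055/59561 + 1155802/(-2029860)) - 1*3005331 = (1055*(1/59561) + 1155802*(-1/2029860)) - 3005331 = (1055/59561 - 577901/1014930) - 3005331 = -33349610311/60450245730 - 3005331 = -181673030799596941/60450245730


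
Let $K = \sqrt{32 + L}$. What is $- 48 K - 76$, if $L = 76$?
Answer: $-76 - 288 \sqrt{3} \approx -574.83$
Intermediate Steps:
$K = 6 \sqrt{3}$ ($K = \sqrt{32 + 76} = \sqrt{108} = 6 \sqrt{3} \approx 10.392$)
$- 48 K - 76 = - 48 \cdot 6 \sqrt{3} - 76 = - 288 \sqrt{3} - 76 = -76 - 288 \sqrt{3}$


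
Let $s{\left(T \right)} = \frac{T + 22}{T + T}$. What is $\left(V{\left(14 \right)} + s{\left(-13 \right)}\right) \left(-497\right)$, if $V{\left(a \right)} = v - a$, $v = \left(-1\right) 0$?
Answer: $\frac{185381}{26} \approx 7130.0$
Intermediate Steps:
$v = 0$
$s{\left(T \right)} = \frac{22 + T}{2 T}$
$V{\left(a \right)} = - a$ ($V{\left(a \right)} = 0 - a = - a$)
$\left(V{\left(14 \right)} + s{\left(-13 \right)}\right) \left(-497\right) = \left(\left(-1\right) 14 + \frac{22 - 13}{2 \left(-13\right)}\right) \left(-497\right) = \left(-14 + \frac{1}{2} \left(- \frac{1}{13}\right) 9\right) \left(-497\right) = \left(-14 - \frac{9}{26}\right) \left(-497\right) = \left(- \frac{373}{26}\right) \left(-497\right) = \frac{185381}{26}$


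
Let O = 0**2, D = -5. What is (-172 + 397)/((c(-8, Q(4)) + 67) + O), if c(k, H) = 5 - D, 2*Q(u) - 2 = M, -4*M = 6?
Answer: 225/77 ≈ 2.9221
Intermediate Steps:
M = -3/2 (M = -1/4*6 = -3/2 ≈ -1.5000)
Q(u) = 1/4 (Q(u) = 1 + (1/2)*(-3/2) = 1 - 3/4 = 1/4)
c(k, H) = 10 (c(k, H) = 5 - 1*(-5) = 5 + 5 = 10)
O = 0
(-172 + 397)/((c(-8, Q(4)) + 67) + O) = (-172 + 397)/((10 + 67) + 0) = 225/(77 + 0) = 225/77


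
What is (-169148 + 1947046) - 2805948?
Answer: -1028050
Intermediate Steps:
(-169148 + 1947046) - 2805948 = 1777898 - 2805948 = -1028050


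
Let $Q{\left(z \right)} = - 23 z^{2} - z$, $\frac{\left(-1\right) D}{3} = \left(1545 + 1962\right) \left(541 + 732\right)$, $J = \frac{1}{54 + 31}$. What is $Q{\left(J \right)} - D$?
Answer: $\frac{96766108317}{7225} \approx 1.3393 \cdot 10^{7}$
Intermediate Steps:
$J = \frac{1}{85} \approx 0.011765$
$D = -13393233$ ($D = - 3 \left(1545 + 1962\right) \left(541 + 732\right) = - 3 \cdot 3507 \cdot 1273 = \left(-3\right) 4464411 = -13393233$)
$Q{\left(z \right)} = - z - 23 z^{2}$
$Q{\left(J \right)} - D = \left(-1\right) \frac{1}{85} \left(1 + 23 \cdot \frac{1}{85}\right) - -13393233 = \left(-1\right) \frac{1}{85} \left(1 + \frac{23}{85}\right) + 13393233 = \left(-1\right) \frac{1}{85} \cdot \frac{108}{85} + 13393233 = - \frac{108}{7225} + 13393233 = \frac{96766108317}{7225}$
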